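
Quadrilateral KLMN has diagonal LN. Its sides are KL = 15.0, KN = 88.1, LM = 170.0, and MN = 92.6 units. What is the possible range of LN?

77.4 < LN < 103.1

From triangle KLN: |15.0 − 88.1| < LN < 15.0 + 88.1, i.e. 73.1 < LN < 103.1.
From triangle MLN: 77.4 < LN < 262.6.
Both must hold, so LN lies in the intersection.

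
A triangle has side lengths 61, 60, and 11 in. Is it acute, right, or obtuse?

Compare the square of the longest side to the sum of squares of the other two: 11² + 60² = 3721 = 61².

right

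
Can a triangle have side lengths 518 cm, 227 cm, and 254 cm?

The longest side is 518, but the other two sum to only 481.
481 < 518, so the triangle inequality fails.

No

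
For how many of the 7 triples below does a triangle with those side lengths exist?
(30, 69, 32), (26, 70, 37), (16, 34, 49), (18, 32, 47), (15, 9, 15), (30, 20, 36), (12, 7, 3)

(30,32,69): 30+32 ≤ 69 → not valid
(26,37,70): 26+37 ≤ 70 → not valid
(16,34,49): 16+34 > 49 → valid
(18,32,47): 18+32 > 47 → valid
(9,15,15): 9+15 > 15 → valid
(20,30,36): 20+30 > 36 → valid
(3,7,12): 3+7 ≤ 12 → not valid
4 of the 7 triples form a triangle.

4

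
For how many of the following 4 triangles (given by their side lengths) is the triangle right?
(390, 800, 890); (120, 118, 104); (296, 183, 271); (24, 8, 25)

(390,800,890): 390²+800² = 792100 = 890² → right
(120,118,104): 104²+118² = 24740 > 14400 = 120² → acute
(296,183,271): 183²+271² = 106930 > 87616 = 296² → acute
(24,8,25): 8²+24² = 640 > 625 = 25² → acute
1 of the 4 is right.

1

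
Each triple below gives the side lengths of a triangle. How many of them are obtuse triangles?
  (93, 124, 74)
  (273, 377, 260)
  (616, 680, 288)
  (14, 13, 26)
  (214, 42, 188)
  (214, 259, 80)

4

(93,124,74): 74²+93² = 14125 < 15376 = 124² → obtuse
(273,377,260): 260²+273² = 142129 = 377² → right
(616,680,288): 288²+616² = 462400 = 680² → right
(14,13,26): 13²+14² = 365 < 676 = 26² → obtuse
(214,42,188): 42²+188² = 37108 < 45796 = 214² → obtuse
(214,259,80): 80²+214² = 52196 < 67081 = 259² → obtuse
4 of the 6 are obtuse.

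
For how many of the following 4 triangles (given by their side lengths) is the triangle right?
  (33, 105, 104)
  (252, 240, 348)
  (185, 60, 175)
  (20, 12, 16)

(33,105,104): 33²+104² = 11905 > 11025 = 105² → acute
(252,240,348): 240²+252² = 121104 = 348² → right
(185,60,175): 60²+175² = 34225 = 185² → right
(20,12,16): 12²+16² = 400 = 20² → right
3 of the 4 are right.

3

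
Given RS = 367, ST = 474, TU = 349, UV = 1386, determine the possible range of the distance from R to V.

196 ≤ RV ≤ 2576

The maximum is all hops collinear in one direction: 367 + 474 + 349 + 1386 = 2576.
The longest hop is 1386; the others sum to 1190. Folding the others back against it leaves at least 1386 − 1190 = 196.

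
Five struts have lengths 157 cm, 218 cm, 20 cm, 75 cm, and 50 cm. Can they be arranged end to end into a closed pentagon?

Yes

A pentagon exists iff every side is shorter than the sum of the others — equivalently, the longest side is less than the sum of the rest.
Longest side 218 < 302 (sum of the remaining 4), so yes.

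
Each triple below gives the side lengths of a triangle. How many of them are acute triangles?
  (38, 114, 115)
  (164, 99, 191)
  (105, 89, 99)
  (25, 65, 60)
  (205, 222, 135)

(38,114,115): 38²+114² = 14440 > 13225 = 115² → acute
(164,99,191): 99²+164² = 36697 > 36481 = 191² → acute
(105,89,99): 89²+99² = 17722 > 11025 = 105² → acute
(25,65,60): 25²+60² = 4225 = 65² → right
(205,222,135): 135²+205² = 60250 > 49284 = 222² → acute
4 of the 5 are acute.

4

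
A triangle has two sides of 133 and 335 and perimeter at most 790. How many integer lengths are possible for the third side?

Triangle inequality: 202 < x < 468. Perimeter ≤ 790 gives x ≤ 790 − 133 − 335 = 322.
So 202 < x ≤ 322; integers 203 through 322: 120 values.

120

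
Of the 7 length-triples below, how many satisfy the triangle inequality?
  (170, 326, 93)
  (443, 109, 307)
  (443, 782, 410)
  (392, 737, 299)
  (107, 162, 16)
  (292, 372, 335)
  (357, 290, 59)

(93,170,326): 93+170 ≤ 326 → not valid
(109,307,443): 109+307 ≤ 443 → not valid
(410,443,782): 410+443 > 782 → valid
(299,392,737): 299+392 ≤ 737 → not valid
(16,107,162): 16+107 ≤ 162 → not valid
(292,335,372): 292+335 > 372 → valid
(59,290,357): 59+290 ≤ 357 → not valid
2 of the 7 triples form a triangle.

2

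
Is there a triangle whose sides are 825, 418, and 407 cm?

The two shorter sides sum to 825, exactly equal to the longest side 825.
That gives only a degenerate (flat) triangle — the inequality must be strict.

No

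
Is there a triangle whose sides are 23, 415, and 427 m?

Yes

The longest side is 427, and the other two sum to 438.
Since 438 > 427, the triangle inequality holds.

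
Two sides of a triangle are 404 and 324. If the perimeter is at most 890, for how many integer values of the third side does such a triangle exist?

Triangle inequality: 80 < x < 728. Perimeter ≤ 890 gives x ≤ 890 − 404 − 324 = 162.
So 80 < x ≤ 162; integers 81 through 162: 82 values.

82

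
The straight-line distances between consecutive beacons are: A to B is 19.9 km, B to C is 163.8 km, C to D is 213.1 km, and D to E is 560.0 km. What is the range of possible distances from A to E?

The maximum is all hops collinear in one direction: 19.9 + 163.8 + 213.1 + 560.0 = 956.8.
The longest hop is 560.0; the others sum to 396.8. Folding the others back against it leaves at least 560.0 − 396.8 = 163.2.

163.2 ≤ AE ≤ 956.8 km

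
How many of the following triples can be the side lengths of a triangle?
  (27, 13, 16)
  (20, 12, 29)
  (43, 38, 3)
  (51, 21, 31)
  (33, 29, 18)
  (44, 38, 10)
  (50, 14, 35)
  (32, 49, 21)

6

(13,16,27): 13+16 > 27 → valid
(12,20,29): 12+20 > 29 → valid
(3,38,43): 3+38 ≤ 43 → not valid
(21,31,51): 21+31 > 51 → valid
(18,29,33): 18+29 > 33 → valid
(10,38,44): 10+38 > 44 → valid
(14,35,50): 14+35 ≤ 50 → not valid
(21,32,49): 21+32 > 49 → valid
6 of the 8 triples form a triangle.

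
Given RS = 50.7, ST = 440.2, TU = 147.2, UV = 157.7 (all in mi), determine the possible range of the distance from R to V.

The maximum is all hops collinear in one direction: 50.7 + 440.2 + 147.2 + 157.7 = 795.8.
The longest hop is 440.2; the others sum to 355.6. Folding the others back against it leaves at least 440.2 − 355.6 = 84.6.

84.6 ≤ RV ≤ 795.8 mi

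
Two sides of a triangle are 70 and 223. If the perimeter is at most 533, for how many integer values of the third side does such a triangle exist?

Triangle inequality: 153 < x < 293. Perimeter ≤ 533 gives x ≤ 533 − 70 − 223 = 240.
So 153 < x ≤ 240; integers 154 through 240: 87 values.

87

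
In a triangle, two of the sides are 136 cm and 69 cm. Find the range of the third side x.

67 < x < 205

By the triangle inequality, x must be less than 136 + 69 = 205 and greater than |136 − 69| = 67.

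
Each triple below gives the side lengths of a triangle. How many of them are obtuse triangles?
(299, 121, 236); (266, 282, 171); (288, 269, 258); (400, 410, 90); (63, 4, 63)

1

(299,121,236): 121²+236² = 70337 < 89401 = 299² → obtuse
(266,282,171): 171²+266² = 99997 > 79524 = 282² → acute
(288,269,258): 258²+269² = 138925 > 82944 = 288² → acute
(400,410,90): 90²+400² = 168100 = 410² → right
(63,4,63): 4²+63² = 3985 > 3969 = 63² → acute
1 of the 5 is obtuse.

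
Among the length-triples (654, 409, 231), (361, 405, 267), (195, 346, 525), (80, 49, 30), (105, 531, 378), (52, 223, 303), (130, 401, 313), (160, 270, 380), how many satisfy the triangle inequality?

(231,409,654): 231+409 ≤ 654 → not valid
(267,361,405): 267+361 > 405 → valid
(195,346,525): 195+346 > 525 → valid
(30,49,80): 30+49 ≤ 80 → not valid
(105,378,531): 105+378 ≤ 531 → not valid
(52,223,303): 52+223 ≤ 303 → not valid
(130,313,401): 130+313 > 401 → valid
(160,270,380): 160+270 > 380 → valid
4 of the 8 triples form a triangle.

4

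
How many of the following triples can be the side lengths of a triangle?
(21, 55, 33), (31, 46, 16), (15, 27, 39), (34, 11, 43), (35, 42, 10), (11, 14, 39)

4

(21,33,55): 21+33 ≤ 55 → not valid
(16,31,46): 16+31 > 46 → valid
(15,27,39): 15+27 > 39 → valid
(11,34,43): 11+34 > 43 → valid
(10,35,42): 10+35 > 42 → valid
(11,14,39): 11+14 ≤ 39 → not valid
4 of the 6 triples form a triangle.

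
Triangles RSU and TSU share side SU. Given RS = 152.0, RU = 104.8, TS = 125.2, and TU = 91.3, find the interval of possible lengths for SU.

47.2 < SU < 216.5

From triangle RSU: |152.0 − 104.8| < SU < 152.0 + 104.8, i.e. 47.2 < SU < 256.8.
From triangle TSU: 33.9 < SU < 216.5.
Both must hold, so SU lies in the intersection.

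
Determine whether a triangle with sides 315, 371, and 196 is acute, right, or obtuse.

right

Compare the square of the longest side to the sum of squares of the other two: 196² + 315² = 137641 = 371².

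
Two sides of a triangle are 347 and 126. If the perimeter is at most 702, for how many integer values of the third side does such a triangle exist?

8

Triangle inequality: 221 < x < 473. Perimeter ≤ 702 gives x ≤ 702 − 347 − 126 = 229.
So 221 < x ≤ 229; integers 222 through 229: 8 values.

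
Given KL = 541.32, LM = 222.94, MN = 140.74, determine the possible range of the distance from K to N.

The maximum is all hops collinear in one direction: 541.32 + 222.94 + 140.74 = 905.00.
The longest hop is 541.32; the others sum to 363.68. Folding the others back against it leaves at least 541.32 − 363.68 = 177.64.

177.64 ≤ KN ≤ 905.00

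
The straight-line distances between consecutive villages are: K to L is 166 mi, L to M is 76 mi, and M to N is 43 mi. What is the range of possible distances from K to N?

The maximum is all hops collinear in one direction: 166 + 76 + 43 = 285.
The longest hop is 166; the others sum to 119. Folding the others back against it leaves at least 166 − 119 = 47.

47 ≤ KN ≤ 285 mi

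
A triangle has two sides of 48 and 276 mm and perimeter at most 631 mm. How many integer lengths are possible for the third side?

Triangle inequality: 228 < x < 324. Perimeter ≤ 631 gives x ≤ 631 − 48 − 276 = 307.
So 228 < x ≤ 307; integers 229 through 307: 79 values.

79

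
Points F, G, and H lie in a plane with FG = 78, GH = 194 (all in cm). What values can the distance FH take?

By the triangle inequality, |78 − 194| ≤ FH ≤ 78 + 194.

116 ≤ FH ≤ 272 cm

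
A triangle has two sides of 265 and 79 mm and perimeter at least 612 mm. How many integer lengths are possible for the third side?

76

Triangle inequality: 186 < x < 344. Perimeter ≥ 612 gives x ≥ 612 − 265 − 79 = 268.
So 268 ≤ x < 344; integers 268 through 343: 76 values.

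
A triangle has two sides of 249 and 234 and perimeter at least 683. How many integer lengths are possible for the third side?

283

Triangle inequality: 15 < x < 483. Perimeter ≥ 683 gives x ≥ 683 − 249 − 234 = 200.
So 200 ≤ x < 483; integers 200 through 482: 283 values.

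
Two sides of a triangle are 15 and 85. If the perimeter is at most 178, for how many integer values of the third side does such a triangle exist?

8

Triangle inequality: 70 < x < 100. Perimeter ≤ 178 gives x ≤ 178 − 15 − 85 = 78.
So 70 < x ≤ 78; integers 71 through 78: 8 values.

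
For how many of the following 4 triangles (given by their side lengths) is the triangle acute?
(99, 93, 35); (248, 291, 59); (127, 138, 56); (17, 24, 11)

2

(99,93,35): 35²+93² = 9874 > 9801 = 99² → acute
(248,291,59): 59²+248² = 64985 < 84681 = 291² → obtuse
(127,138,56): 56²+127² = 19265 > 19044 = 138² → acute
(17,24,11): 11²+17² = 410 < 576 = 24² → obtuse
2 of the 4 are acute.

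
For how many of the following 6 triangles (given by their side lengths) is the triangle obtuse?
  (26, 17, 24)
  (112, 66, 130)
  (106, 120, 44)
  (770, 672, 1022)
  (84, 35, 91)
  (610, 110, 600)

1

(26,17,24): 17²+24² = 865 > 676 = 26² → acute
(112,66,130): 66²+112² = 16900 = 130² → right
(106,120,44): 44²+106² = 13172 < 14400 = 120² → obtuse
(770,672,1022): 672²+770² = 1044484 = 1022² → right
(84,35,91): 35²+84² = 8281 = 91² → right
(610,110,600): 110²+600² = 372100 = 610² → right
1 of the 6 is obtuse.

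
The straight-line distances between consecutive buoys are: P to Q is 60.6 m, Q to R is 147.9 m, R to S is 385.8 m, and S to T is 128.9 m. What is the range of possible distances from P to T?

48.4 ≤ PT ≤ 723.2 m

The maximum is all hops collinear in one direction: 60.6 + 147.9 + 385.8 + 128.9 = 723.2.
The longest hop is 385.8; the others sum to 337.4. Folding the others back against it leaves at least 385.8 − 337.4 = 48.4.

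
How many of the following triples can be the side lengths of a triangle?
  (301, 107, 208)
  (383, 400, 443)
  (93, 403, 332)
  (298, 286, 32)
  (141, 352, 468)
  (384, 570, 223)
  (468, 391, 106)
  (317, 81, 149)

(107,208,301): 107+208 > 301 → valid
(383,400,443): 383+400 > 443 → valid
(93,332,403): 93+332 > 403 → valid
(32,286,298): 32+286 > 298 → valid
(141,352,468): 141+352 > 468 → valid
(223,384,570): 223+384 > 570 → valid
(106,391,468): 106+391 > 468 → valid
(81,149,317): 81+149 ≤ 317 → not valid
7 of the 8 triples form a triangle.

7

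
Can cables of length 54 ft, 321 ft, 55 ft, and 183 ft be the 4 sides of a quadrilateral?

No

For a quadrilateral, each side must be shorter than the sum of the others.
Here the longest side is 321, but the remaining 3 sides sum to only 292.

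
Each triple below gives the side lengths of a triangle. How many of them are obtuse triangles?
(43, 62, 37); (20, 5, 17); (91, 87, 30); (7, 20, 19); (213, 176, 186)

2

(43,62,37): 37²+43² = 3218 < 3844 = 62² → obtuse
(20,5,17): 5²+17² = 314 < 400 = 20² → obtuse
(91,87,30): 30²+87² = 8469 > 8281 = 91² → acute
(7,20,19): 7²+19² = 410 > 400 = 20² → acute
(213,176,186): 176²+186² = 65572 > 45369 = 213² → acute
2 of the 5 are obtuse.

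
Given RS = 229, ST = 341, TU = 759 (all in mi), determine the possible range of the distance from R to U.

The maximum is all hops collinear in one direction: 229 + 341 + 759 = 1329.
The longest hop is 759; the others sum to 570. Folding the others back against it leaves at least 759 − 570 = 189.

189 ≤ RU ≤ 1329 mi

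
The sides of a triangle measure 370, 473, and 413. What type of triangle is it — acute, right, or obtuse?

Compare the square of the longest side to the sum of squares of the other two: 370² + 413² = 307469 > 223729 = 473².

acute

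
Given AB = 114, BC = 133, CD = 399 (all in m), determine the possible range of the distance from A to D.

The maximum is all hops collinear in one direction: 114 + 133 + 399 = 646.
The longest hop is 399; the others sum to 247. Folding the others back against it leaves at least 399 − 247 = 152.

152 ≤ AD ≤ 646 m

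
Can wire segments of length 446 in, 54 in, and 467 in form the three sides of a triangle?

Yes

The longest side is 467, and the other two sum to 500.
Since 500 > 467, the triangle inequality holds.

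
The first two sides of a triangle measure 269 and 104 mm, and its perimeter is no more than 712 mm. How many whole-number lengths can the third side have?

Triangle inequality: 165 < x < 373. Perimeter ≤ 712 gives x ≤ 712 − 269 − 104 = 339.
So 165 < x ≤ 339; integers 166 through 339: 174 values.

174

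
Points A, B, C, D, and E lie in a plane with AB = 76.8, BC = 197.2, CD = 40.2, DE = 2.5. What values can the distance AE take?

77.7 ≤ AE ≤ 316.7

The maximum is all hops collinear in one direction: 76.8 + 197.2 + 40.2 + 2.5 = 316.7.
The longest hop is 197.2; the others sum to 119.5. Folding the others back against it leaves at least 197.2 − 119.5 = 77.7.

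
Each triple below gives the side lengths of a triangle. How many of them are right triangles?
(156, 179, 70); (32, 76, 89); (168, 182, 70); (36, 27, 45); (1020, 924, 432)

(156,179,70): 70²+156² = 29236 < 32041 = 179² → obtuse
(32,76,89): 32²+76² = 6800 < 7921 = 89² → obtuse
(168,182,70): 70²+168² = 33124 = 182² → right
(36,27,45): 27²+36² = 2025 = 45² → right
(1020,924,432): 432²+924² = 1040400 = 1020² → right
3 of the 5 are right.

3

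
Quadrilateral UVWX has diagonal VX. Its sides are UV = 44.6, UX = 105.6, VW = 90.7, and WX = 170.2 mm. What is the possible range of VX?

79.5 < VX < 150.2

From triangle UVX: |44.6 − 105.6| < VX < 44.6 + 105.6, i.e. 61.0 < VX < 150.2.
From triangle WVX: 79.5 < VX < 260.9.
Both must hold, so VX lies in the intersection.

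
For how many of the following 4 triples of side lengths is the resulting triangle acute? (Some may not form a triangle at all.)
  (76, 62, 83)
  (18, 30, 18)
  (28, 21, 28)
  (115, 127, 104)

(76,62,83): 62²+76² = 9620 > 6889 = 83² → acute
(18,30,18): 18²+18² = 648 < 900 = 30² → obtuse
(28,21,28): 21²+28² = 1225 > 784 = 28² → acute
(115,127,104): 104²+115² = 24041 > 16129 = 127² → acute
3 of the 4 are acute.

3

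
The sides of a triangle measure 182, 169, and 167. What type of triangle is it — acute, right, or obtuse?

Compare the square of the longest side to the sum of squares of the other two: 167² + 169² = 56450 > 33124 = 182².

acute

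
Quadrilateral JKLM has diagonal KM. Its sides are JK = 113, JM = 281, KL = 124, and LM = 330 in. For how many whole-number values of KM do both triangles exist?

From triangle JKM: 168 < KM < 394.
From triangle LKM: 206 < KM < 454.
Intersection: 206 < KM < 394, so integers 207 through 393: 187 values.

187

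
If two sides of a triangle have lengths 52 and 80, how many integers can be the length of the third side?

103

The third side lies in the open interval (28, 132).
Integers from 29 to 131 inclusive: 131 − 29 + 1 = 103.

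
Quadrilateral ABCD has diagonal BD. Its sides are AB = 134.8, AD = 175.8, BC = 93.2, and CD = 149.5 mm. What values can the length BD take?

From triangle ABD: |134.8 − 175.8| < BD < 134.8 + 175.8, i.e. 41.0 < BD < 310.6.
From triangle CBD: 56.3 < BD < 242.7.
Both must hold, so BD lies in the intersection.

56.3 < BD < 242.7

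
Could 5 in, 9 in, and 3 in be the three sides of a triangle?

The longest side is 9, but the other two sum to only 8.
8 < 9, so the triangle inequality fails.

No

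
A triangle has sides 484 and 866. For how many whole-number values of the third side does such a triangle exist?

The third side lies in the open interval (382, 1350).
Integers from 383 to 1349 inclusive: 1349 − 383 + 1 = 967.

967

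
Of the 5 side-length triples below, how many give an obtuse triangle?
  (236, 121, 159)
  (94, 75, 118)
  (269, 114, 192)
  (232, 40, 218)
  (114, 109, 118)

3

(236,121,159): 121²+159² = 39922 < 55696 = 236² → obtuse
(94,75,118): 75²+94² = 14461 > 13924 = 118² → acute
(269,114,192): 114²+192² = 49860 < 72361 = 269² → obtuse
(232,40,218): 40²+218² = 49124 < 53824 = 232² → obtuse
(114,109,118): 109²+114² = 24877 > 13924 = 118² → acute
3 of the 5 are obtuse.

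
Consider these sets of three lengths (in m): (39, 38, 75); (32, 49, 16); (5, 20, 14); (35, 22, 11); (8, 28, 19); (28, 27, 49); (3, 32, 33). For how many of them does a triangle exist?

(38,39,75): 38+39 > 75 → valid
(16,32,49): 16+32 ≤ 49 → not valid
(5,14,20): 5+14 ≤ 20 → not valid
(11,22,35): 11+22 ≤ 35 → not valid
(8,19,28): 8+19 ≤ 28 → not valid
(27,28,49): 27+28 > 49 → valid
(3,32,33): 3+32 > 33 → valid
3 of the 7 triples form a triangle.

3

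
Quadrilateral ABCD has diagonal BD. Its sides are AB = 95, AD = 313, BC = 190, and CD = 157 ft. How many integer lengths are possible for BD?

From triangle ABD: 218 < BD < 408.
From triangle CBD: 33 < BD < 347.
Intersection: 218 < BD < 347, so integers 219 through 346: 128 values.

128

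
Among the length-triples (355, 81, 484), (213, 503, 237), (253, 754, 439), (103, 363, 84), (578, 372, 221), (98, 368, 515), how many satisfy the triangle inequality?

(81,355,484): 81+355 ≤ 484 → not valid
(213,237,503): 213+237 ≤ 503 → not valid
(253,439,754): 253+439 ≤ 754 → not valid
(84,103,363): 84+103 ≤ 363 → not valid
(221,372,578): 221+372 > 578 → valid
(98,368,515): 98+368 ≤ 515 → not valid
1 of the 6 triples forms a triangle.

1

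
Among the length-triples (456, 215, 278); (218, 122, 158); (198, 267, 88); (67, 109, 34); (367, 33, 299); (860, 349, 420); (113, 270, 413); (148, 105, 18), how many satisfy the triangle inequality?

(215,278,456): 215+278 > 456 → valid
(122,158,218): 122+158 > 218 → valid
(88,198,267): 88+198 > 267 → valid
(34,67,109): 34+67 ≤ 109 → not valid
(33,299,367): 33+299 ≤ 367 → not valid
(349,420,860): 349+420 ≤ 860 → not valid
(113,270,413): 113+270 ≤ 413 → not valid
(18,105,148): 18+105 ≤ 148 → not valid
3 of the 8 triples form a triangle.

3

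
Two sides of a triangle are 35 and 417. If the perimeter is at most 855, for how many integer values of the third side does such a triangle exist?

Triangle inequality: 382 < x < 452. Perimeter ≤ 855 gives x ≤ 855 − 35 − 417 = 403.
So 382 < x ≤ 403; integers 383 through 403: 21 values.

21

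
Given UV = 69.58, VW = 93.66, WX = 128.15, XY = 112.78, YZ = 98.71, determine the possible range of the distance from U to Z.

0 ≤ UZ ≤ 502.88

The maximum is all hops collinear in one direction: 69.58 + 93.66 + 128.15 + 112.78 + 98.71 = 502.88.
The longest hop is 128.15; the others sum to 374.73. Since 128.15 ≤ 374.73, the path can fold back on itself completely, so the minimum distance is 0.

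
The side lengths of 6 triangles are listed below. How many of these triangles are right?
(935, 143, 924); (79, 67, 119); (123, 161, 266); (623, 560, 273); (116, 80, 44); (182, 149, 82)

2

(935,143,924): 143²+924² = 874225 = 935² → right
(79,67,119): 67²+79² = 10730 < 14161 = 119² → obtuse
(123,161,266): 123²+161² = 41050 < 70756 = 266² → obtuse
(623,560,273): 273²+560² = 388129 = 623² → right
(116,80,44): 44²+80² = 8336 < 13456 = 116² → obtuse
(182,149,82): 82²+149² = 28925 < 33124 = 182² → obtuse
2 of the 6 are right.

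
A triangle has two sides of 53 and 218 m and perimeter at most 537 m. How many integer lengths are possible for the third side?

101

Triangle inequality: 165 < x < 271. Perimeter ≤ 537 gives x ≤ 537 − 53 − 218 = 266.
So 165 < x ≤ 266; integers 166 through 266: 101 values.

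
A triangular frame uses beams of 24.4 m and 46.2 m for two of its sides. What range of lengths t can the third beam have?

21.8 < t < 70.6 (m)

By the triangle inequality, t must be less than 24.4 + 46.2 = 70.6 and greater than |24.4 − 46.2| = 21.8.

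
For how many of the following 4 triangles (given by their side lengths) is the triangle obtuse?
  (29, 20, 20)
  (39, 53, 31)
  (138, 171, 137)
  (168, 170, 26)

2

(29,20,20): 20²+20² = 800 < 841 = 29² → obtuse
(39,53,31): 31²+39² = 2482 < 2809 = 53² → obtuse
(138,171,137): 137²+138² = 37813 > 29241 = 171² → acute
(168,170,26): 26²+168² = 28900 = 170² → right
2 of the 4 are obtuse.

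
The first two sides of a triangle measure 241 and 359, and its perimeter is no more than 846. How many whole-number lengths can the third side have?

Triangle inequality: 118 < x < 600. Perimeter ≤ 846 gives x ≤ 846 − 241 − 359 = 246.
So 118 < x ≤ 246; integers 119 through 246: 128 values.

128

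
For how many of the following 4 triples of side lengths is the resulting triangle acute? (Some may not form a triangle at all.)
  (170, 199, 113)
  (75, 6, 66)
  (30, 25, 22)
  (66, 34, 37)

(170,199,113): 113²+170² = 41669 > 39601 = 199² → acute
(75,6,66): 6+66 ≤ 75, not a triangle
(30,25,22): 22²+25² = 1109 > 900 = 30² → acute
(66,34,37): 34²+37² = 2525 < 4356 = 66² → obtuse
2 of the 4 are acute.

2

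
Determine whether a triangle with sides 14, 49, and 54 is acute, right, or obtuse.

Compare the square of the longest side to the sum of squares of the other two: 14² + 49² = 2597 < 2916 = 54².

obtuse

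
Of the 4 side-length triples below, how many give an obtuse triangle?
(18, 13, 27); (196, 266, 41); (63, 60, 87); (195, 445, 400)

1

(18,13,27): 13²+18² = 493 < 729 = 27² → obtuse
(196,266,41): 41+196 ≤ 266, not a triangle
(63,60,87): 60²+63² = 7569 = 87² → right
(195,445,400): 195²+400² = 198025 = 445² → right
1 of the 4 is obtuse.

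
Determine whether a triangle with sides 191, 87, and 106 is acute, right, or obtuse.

obtuse

Compare the square of the longest side to the sum of squares of the other two: 87² + 106² = 18805 < 36481 = 191².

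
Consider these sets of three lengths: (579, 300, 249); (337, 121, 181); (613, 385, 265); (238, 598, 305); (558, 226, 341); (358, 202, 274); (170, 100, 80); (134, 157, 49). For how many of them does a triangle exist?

(249,300,579): 249+300 ≤ 579 → not valid
(121,181,337): 121+181 ≤ 337 → not valid
(265,385,613): 265+385 > 613 → valid
(238,305,598): 238+305 ≤ 598 → not valid
(226,341,558): 226+341 > 558 → valid
(202,274,358): 202+274 > 358 → valid
(80,100,170): 80+100 > 170 → valid
(49,134,157): 49+134 > 157 → valid
5 of the 8 triples form a triangle.

5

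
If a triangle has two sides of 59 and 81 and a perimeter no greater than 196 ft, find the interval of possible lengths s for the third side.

Triangle inequality alone gives 22 < s < 140.
The perimeter condition gives s ≤ 196 − 59 − 81 = 56.
Intersecting the two: 22 < s ≤ 56.

22 < s ≤ 56 ft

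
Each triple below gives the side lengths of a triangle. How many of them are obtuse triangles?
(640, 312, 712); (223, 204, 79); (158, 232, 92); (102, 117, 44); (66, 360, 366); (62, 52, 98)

(640,312,712): 312²+640² = 506944 = 712² → right
(223,204,79): 79²+204² = 47857 < 49729 = 223² → obtuse
(158,232,92): 92²+158² = 33428 < 53824 = 232² → obtuse
(102,117,44): 44²+102² = 12340 < 13689 = 117² → obtuse
(66,360,366): 66²+360² = 133956 = 366² → right
(62,52,98): 52²+62² = 6548 < 9604 = 98² → obtuse
4 of the 6 are obtuse.

4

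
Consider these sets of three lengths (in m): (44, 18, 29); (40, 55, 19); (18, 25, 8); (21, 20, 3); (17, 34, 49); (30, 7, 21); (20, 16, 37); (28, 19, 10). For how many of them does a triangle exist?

6

(18,29,44): 18+29 > 44 → valid
(19,40,55): 19+40 > 55 → valid
(8,18,25): 8+18 > 25 → valid
(3,20,21): 3+20 > 21 → valid
(17,34,49): 17+34 > 49 → valid
(7,21,30): 7+21 ≤ 30 → not valid
(16,20,37): 16+20 ≤ 37 → not valid
(10,19,28): 10+19 > 28 → valid
6 of the 8 triples form a triangle.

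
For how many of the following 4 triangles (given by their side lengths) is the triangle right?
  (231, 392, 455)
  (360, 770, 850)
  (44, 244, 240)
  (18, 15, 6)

3

(231,392,455): 231²+392² = 207025 = 455² → right
(360,770,850): 360²+770² = 722500 = 850² → right
(44,244,240): 44²+240² = 59536 = 244² → right
(18,15,6): 6²+15² = 261 < 324 = 18² → obtuse
3 of the 4 are right.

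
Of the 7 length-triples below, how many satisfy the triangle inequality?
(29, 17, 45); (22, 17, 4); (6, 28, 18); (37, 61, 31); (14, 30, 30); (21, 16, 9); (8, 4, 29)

(17,29,45): 17+29 > 45 → valid
(4,17,22): 4+17 ≤ 22 → not valid
(6,18,28): 6+18 ≤ 28 → not valid
(31,37,61): 31+37 > 61 → valid
(14,30,30): 14+30 > 30 → valid
(9,16,21): 9+16 > 21 → valid
(4,8,29): 4+8 ≤ 29 → not valid
4 of the 7 triples form a triangle.

4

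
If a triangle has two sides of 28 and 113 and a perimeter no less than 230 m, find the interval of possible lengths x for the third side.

Triangle inequality alone gives 85 < x < 141.
The perimeter condition gives x ≥ 230 − 28 − 113 = 89.
Intersecting the two: 89 ≤ x < 141.

89 ≤ x < 141 m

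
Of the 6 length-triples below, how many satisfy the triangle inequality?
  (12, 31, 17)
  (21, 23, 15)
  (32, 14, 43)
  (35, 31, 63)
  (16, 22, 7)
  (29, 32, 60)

(12,17,31): 12+17 ≤ 31 → not valid
(15,21,23): 15+21 > 23 → valid
(14,32,43): 14+32 > 43 → valid
(31,35,63): 31+35 > 63 → valid
(7,16,22): 7+16 > 22 → valid
(29,32,60): 29+32 > 60 → valid
5 of the 6 triples form a triangle.

5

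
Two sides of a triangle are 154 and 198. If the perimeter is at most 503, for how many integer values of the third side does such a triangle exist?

Triangle inequality: 44 < x < 352. Perimeter ≤ 503 gives x ≤ 503 − 154 − 198 = 151.
So 44 < x ≤ 151; integers 45 through 151: 107 values.

107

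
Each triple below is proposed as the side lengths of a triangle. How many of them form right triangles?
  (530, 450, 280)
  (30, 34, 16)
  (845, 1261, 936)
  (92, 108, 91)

(530,450,280): 280²+450² = 280900 = 530² → right
(30,34,16): 16²+30² = 1156 = 34² → right
(845,1261,936): 845²+936² = 1590121 = 1261² → right
(92,108,91): 91²+92² = 16745 > 11664 = 108² → acute
3 of the 4 are right.

3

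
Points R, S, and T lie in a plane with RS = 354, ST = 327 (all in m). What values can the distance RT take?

By the triangle inequality, |354 − 327| ≤ RT ≤ 354 + 327.

27 ≤ RT ≤ 681 m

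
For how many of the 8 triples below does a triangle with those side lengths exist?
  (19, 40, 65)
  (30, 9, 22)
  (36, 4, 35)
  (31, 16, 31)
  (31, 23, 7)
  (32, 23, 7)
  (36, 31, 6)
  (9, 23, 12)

(19,40,65): 19+40 ≤ 65 → not valid
(9,22,30): 9+22 > 30 → valid
(4,35,36): 4+35 > 36 → valid
(16,31,31): 16+31 > 31 → valid
(7,23,31): 7+23 ≤ 31 → not valid
(7,23,32): 7+23 ≤ 32 → not valid
(6,31,36): 6+31 > 36 → valid
(9,12,23): 9+12 ≤ 23 → not valid
4 of the 8 triples form a triangle.

4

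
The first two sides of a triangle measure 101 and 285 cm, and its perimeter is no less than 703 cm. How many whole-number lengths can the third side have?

Triangle inequality: 184 < x < 386. Perimeter ≥ 703 gives x ≥ 703 − 101 − 285 = 317.
So 317 ≤ x < 386; integers 317 through 385: 69 values.

69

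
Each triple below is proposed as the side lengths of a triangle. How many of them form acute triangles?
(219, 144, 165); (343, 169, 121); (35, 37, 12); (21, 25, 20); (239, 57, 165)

(219,144,165): 144²+165² = 47961 = 219² → right
(343,169,121): 121+169 ≤ 343, not a triangle
(35,37,12): 12²+35² = 1369 = 37² → right
(21,25,20): 20²+21² = 841 > 625 = 25² → acute
(239,57,165): 57+165 ≤ 239, not a triangle
1 of the 5 is acute.

1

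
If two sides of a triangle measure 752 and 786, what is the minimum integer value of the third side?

35

The third side must be strictly greater than |752 − 786| = 34.
The smallest integer above 34 is 35.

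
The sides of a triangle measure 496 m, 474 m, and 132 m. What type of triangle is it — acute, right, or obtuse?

obtuse

Compare the square of the longest side to the sum of squares of the other two: 132² + 474² = 242100 < 246016 = 496².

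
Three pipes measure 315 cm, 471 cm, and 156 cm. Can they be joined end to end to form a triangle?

No

The two shorter sides sum to 471, exactly equal to the longest side 471.
That gives only a degenerate (flat) triangle — the inequality must be strict.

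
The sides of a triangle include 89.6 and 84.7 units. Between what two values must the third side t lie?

By the triangle inequality, t must be less than 89.6 + 84.7 = 174.3 and greater than |89.6 − 84.7| = 4.9.

4.9 < t < 174.3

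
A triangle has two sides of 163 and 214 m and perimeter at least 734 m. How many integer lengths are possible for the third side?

20

Triangle inequality: 51 < x < 377. Perimeter ≥ 734 gives x ≥ 734 − 163 − 214 = 357.
So 357 ≤ x < 377; integers 357 through 376: 20 values.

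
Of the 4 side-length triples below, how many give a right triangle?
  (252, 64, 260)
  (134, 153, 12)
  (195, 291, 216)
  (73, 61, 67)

2

(252,64,260): 64²+252² = 67600 = 260² → right
(134,153,12): 12+134 ≤ 153, not a triangle
(195,291,216): 195²+216² = 84681 = 291² → right
(73,61,67): 61²+67² = 8210 > 5329 = 73² → acute
2 of the 4 are right.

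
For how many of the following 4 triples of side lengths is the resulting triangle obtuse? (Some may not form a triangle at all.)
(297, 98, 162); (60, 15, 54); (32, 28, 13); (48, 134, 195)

(297,98,162): 98+162 ≤ 297, not a triangle
(60,15,54): 15²+54² = 3141 < 3600 = 60² → obtuse
(32,28,13): 13²+28² = 953 < 1024 = 32² → obtuse
(48,134,195): 48+134 ≤ 195, not a triangle
2 of the 4 are obtuse.

2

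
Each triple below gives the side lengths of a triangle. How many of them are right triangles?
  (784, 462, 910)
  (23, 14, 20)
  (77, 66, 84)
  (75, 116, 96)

(784,462,910): 462²+784² = 828100 = 910² → right
(23,14,20): 14²+20² = 596 > 529 = 23² → acute
(77,66,84): 66²+77² = 10285 > 7056 = 84² → acute
(75,116,96): 75²+96² = 14841 > 13456 = 116² → acute
1 of the 4 is right.

1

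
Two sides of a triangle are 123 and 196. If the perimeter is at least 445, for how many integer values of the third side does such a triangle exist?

Triangle inequality: 73 < x < 319. Perimeter ≥ 445 gives x ≥ 445 − 123 − 196 = 126.
So 126 ≤ x < 319; integers 126 through 318: 193 values.

193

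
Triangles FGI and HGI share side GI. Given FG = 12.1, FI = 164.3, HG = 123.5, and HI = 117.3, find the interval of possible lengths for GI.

152.2 < GI < 176.4

From triangle FGI: |12.1 − 164.3| < GI < 12.1 + 164.3, i.e. 152.2 < GI < 176.4.
From triangle HGI: 6.2 < GI < 240.8.
Both must hold, so GI lies in the intersection.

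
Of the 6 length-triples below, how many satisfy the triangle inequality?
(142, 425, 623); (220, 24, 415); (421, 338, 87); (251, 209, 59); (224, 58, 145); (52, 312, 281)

3

(142,425,623): 142+425 ≤ 623 → not valid
(24,220,415): 24+220 ≤ 415 → not valid
(87,338,421): 87+338 > 421 → valid
(59,209,251): 59+209 > 251 → valid
(58,145,224): 58+145 ≤ 224 → not valid
(52,281,312): 52+281 > 312 → valid
3 of the 6 triples form a triangle.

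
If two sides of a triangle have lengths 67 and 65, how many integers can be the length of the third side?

129

The third side lies in the open interval (2, 132).
Integers from 3 to 131 inclusive: 131 − 3 + 1 = 129.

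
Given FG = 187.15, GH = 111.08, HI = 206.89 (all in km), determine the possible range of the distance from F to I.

0 ≤ FI ≤ 505.12 km

The maximum is all hops collinear in one direction: 187.15 + 111.08 + 206.89 = 505.12.
The longest hop is 206.89; the others sum to 298.23. Since 206.89 ≤ 298.23, the path can fold back on itself completely, so the minimum distance is 0.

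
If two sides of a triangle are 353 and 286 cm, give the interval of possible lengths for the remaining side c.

By the triangle inequality, c must be less than 353 + 286 = 639 and greater than |353 − 286| = 67.

67 < c < 639 (cm)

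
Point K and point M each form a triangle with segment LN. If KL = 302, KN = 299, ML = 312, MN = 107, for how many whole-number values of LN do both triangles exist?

From triangle KLN: 3 < LN < 601.
From triangle MLN: 205 < LN < 419.
Intersection: 205 < LN < 419, so integers 206 through 418: 213 values.

213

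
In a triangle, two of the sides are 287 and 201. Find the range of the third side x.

86 < x < 488

By the triangle inequality, x must be less than 287 + 201 = 488 and greater than |287 − 201| = 86.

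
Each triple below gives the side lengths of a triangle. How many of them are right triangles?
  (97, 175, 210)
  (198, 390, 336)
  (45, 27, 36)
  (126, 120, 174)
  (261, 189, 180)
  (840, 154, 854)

(97,175,210): 97²+175² = 40034 < 44100 = 210² → obtuse
(198,390,336): 198²+336² = 152100 = 390² → right
(45,27,36): 27²+36² = 2025 = 45² → right
(126,120,174): 120²+126² = 30276 = 174² → right
(261,189,180): 180²+189² = 68121 = 261² → right
(840,154,854): 154²+840² = 729316 = 854² → right
5 of the 6 are right.

5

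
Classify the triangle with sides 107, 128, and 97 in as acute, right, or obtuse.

acute

Compare the square of the longest side to the sum of squares of the other two: 97² + 107² = 20858 > 16384 = 128².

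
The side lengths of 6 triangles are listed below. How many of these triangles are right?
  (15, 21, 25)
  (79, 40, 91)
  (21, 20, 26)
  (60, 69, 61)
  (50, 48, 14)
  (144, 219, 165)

(15,21,25): 15²+21² = 666 > 625 = 25² → acute
(79,40,91): 40²+79² = 7841 < 8281 = 91² → obtuse
(21,20,26): 20²+21² = 841 > 676 = 26² → acute
(60,69,61): 60²+61² = 7321 > 4761 = 69² → acute
(50,48,14): 14²+48² = 2500 = 50² → right
(144,219,165): 144²+165² = 47961 = 219² → right
2 of the 6 are right.

2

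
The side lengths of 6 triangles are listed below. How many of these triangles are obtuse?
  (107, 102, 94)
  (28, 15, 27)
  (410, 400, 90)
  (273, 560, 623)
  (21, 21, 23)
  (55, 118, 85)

(107,102,94): 94²+102² = 19240 > 11449 = 107² → acute
(28,15,27): 15²+27² = 954 > 784 = 28² → acute
(410,400,90): 90²+400² = 168100 = 410² → right
(273,560,623): 273²+560² = 388129 = 623² → right
(21,21,23): 21²+21² = 882 > 529 = 23² → acute
(55,118,85): 55²+85² = 10250 < 13924 = 118² → obtuse
1 of the 6 is obtuse.

1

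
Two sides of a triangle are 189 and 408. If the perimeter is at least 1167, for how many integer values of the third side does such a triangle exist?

Triangle inequality: 219 < x < 597. Perimeter ≥ 1167 gives x ≥ 1167 − 189 − 408 = 570.
So 570 ≤ x < 597; integers 570 through 596: 27 values.

27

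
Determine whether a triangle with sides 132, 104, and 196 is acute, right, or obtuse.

Compare the square of the longest side to the sum of squares of the other two: 104² + 132² = 28240 < 38416 = 196².

obtuse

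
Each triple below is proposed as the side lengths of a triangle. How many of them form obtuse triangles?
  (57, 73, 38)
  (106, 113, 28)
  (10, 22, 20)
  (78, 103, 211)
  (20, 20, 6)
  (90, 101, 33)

(57,73,38): 38²+57² = 4693 < 5329 = 73² → obtuse
(106,113,28): 28²+106² = 12020 < 12769 = 113² → obtuse
(10,22,20): 10²+20² = 500 > 484 = 22² → acute
(78,103,211): 78+103 ≤ 211, not a triangle
(20,20,6): 6²+20² = 436 > 400 = 20² → acute
(90,101,33): 33²+90² = 9189 < 10201 = 101² → obtuse
3 of the 6 are obtuse.

3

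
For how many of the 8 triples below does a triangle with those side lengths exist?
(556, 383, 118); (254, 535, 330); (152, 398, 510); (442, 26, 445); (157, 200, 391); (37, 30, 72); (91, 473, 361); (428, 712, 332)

4

(118,383,556): 118+383 ≤ 556 → not valid
(254,330,535): 254+330 > 535 → valid
(152,398,510): 152+398 > 510 → valid
(26,442,445): 26+442 > 445 → valid
(157,200,391): 157+200 ≤ 391 → not valid
(30,37,72): 30+37 ≤ 72 → not valid
(91,361,473): 91+361 ≤ 473 → not valid
(332,428,712): 332+428 > 712 → valid
4 of the 8 triples form a triangle.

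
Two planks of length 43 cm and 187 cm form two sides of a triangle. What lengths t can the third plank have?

By the triangle inequality, t must be less than 43 + 187 = 230 and greater than |43 − 187| = 144.

144 < t < 230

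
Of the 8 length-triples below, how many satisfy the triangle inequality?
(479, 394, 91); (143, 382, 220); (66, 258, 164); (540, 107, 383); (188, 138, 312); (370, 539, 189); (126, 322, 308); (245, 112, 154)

(91,394,479): 91+394 > 479 → valid
(143,220,382): 143+220 ≤ 382 → not valid
(66,164,258): 66+164 ≤ 258 → not valid
(107,383,540): 107+383 ≤ 540 → not valid
(138,188,312): 138+188 > 312 → valid
(189,370,539): 189+370 > 539 → valid
(126,308,322): 126+308 > 322 → valid
(112,154,245): 112+154 > 245 → valid
5 of the 8 triples form a triangle.

5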